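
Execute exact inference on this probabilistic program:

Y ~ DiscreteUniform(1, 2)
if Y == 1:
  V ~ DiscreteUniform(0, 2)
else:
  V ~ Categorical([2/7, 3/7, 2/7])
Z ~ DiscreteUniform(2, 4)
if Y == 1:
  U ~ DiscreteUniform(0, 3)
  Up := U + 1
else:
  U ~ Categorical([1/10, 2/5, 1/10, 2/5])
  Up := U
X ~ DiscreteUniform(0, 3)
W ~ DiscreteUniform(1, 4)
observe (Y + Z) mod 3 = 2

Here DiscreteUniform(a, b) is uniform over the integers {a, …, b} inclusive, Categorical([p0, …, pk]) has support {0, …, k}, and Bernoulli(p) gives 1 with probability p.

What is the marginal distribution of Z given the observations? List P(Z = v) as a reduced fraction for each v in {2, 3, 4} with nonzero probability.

Enumerate traces; 384 have nonzero weight after conditioning:
  (Y=1, V=0, Z=4, U=0, X=0, W=1) weight 1/1152
  (Y=1, V=0, Z=4, U=0, X=0, W=2) weight 1/1152
  (Y=1, V=0, Z=4, U=0, X=0, W=3) weight 1/1152
  (Y=1, V=0, Z=4, U=0, X=0, W=4) weight 1/1152
  (Y=1, V=0, Z=4, U=0, X=1, W=1) weight 1/1152
  (Y=1, V=0, Z=4, U=0, X=1, W=2) weight 1/1152
  (Y=1, V=0, Z=4, U=0, X=1, W=3) weight 1/1152
  (Y=1, V=0, Z=4, U=0, X=1, W=4) weight 1/1152
  (Y=2, V=0, Z=3, U=0, X=0, W=1) weight 1/3360
  … 375 more
Group by Z:
  weight(Z=3) = 1/6
  weight(Z=4) = 1/6
Total weight = 1/6 + 1/6 = 1/3
P(Z=3 | obs) = 1/6 / 1/3 = 1/2
P(Z=4 | obs) = 1/6 / 1/3 = 1/2

P(Z=3) = 1/2, P(Z=4) = 1/2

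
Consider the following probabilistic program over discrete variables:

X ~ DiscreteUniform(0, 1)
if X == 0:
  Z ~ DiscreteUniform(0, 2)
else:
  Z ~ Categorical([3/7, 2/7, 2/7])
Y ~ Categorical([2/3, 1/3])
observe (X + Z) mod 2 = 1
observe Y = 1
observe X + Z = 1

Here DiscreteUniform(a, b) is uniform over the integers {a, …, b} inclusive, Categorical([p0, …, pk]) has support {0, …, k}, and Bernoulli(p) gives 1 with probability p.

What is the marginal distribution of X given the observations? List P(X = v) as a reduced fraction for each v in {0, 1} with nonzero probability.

Enumerate traces; 2 have nonzero weight after conditioning:
  (X=0, Z=1, Y=1) weight 1/18
  (X=1, Z=0, Y=1) weight 1/14
Group by X:
  weight(X=0) = 1/18
  weight(X=1) = 1/14
Total weight = 1/18 + 1/14 = 8/63
P(X=0 | obs) = 1/18 / 8/63 = 7/16
P(X=1 | obs) = 1/14 / 8/63 = 9/16

P(X=0) = 7/16, P(X=1) = 9/16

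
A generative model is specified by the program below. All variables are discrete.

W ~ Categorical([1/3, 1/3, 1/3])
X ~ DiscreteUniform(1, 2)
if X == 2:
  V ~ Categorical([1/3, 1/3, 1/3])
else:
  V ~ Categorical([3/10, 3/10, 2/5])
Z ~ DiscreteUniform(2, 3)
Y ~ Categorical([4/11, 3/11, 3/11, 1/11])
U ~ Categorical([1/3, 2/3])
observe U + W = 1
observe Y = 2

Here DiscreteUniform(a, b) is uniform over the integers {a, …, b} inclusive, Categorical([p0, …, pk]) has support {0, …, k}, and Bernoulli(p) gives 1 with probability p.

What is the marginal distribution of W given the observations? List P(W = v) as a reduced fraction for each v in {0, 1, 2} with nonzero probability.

Enumerate traces; 24 have nonzero weight after conditioning:
  (W=0, X=1, V=0, Z=2, Y=2, U=1) weight 1/220
  (W=0, X=1, V=0, Z=3, Y=2, U=1) weight 1/220
  (W=0, X=1, V=1, Z=2, Y=2, U=1) weight 1/220
  (W=0, X=1, V=1, Z=3, Y=2, U=1) weight 1/220
  (W=0, X=1, V=2, Z=2, Y=2, U=1) weight 1/165
  (W=0, X=1, V=2, Z=3, Y=2, U=1) weight 1/165
  (W=0, X=2, V=0, Z=2, Y=2, U=1) weight 1/198
  (W=0, X=2, V=0, Z=3, Y=2, U=1) weight 1/198
  (W=1, X=1, V=0, Z=2, Y=2, U=0) weight 1/440
  … 15 more
Group by W:
  weight(W=0) = 2/33
  weight(W=1) = 1/33
Total weight = 2/33 + 1/33 = 1/11
P(W=0 | obs) = 2/33 / 1/11 = 2/3
P(W=1 | obs) = 1/33 / 1/11 = 1/3

P(W=0) = 2/3, P(W=1) = 1/3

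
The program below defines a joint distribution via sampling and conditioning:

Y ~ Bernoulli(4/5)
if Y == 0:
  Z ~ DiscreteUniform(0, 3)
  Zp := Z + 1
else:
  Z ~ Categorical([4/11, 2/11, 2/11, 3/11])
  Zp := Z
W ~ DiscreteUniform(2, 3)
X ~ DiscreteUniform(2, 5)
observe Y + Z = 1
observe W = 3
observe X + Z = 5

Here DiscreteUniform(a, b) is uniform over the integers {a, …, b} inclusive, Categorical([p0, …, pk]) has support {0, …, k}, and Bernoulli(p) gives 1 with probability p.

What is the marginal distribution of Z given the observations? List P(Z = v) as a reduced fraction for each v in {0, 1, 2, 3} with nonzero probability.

P(Z=0) = 64/75, P(Z=1) = 11/75

Enumerate traces; 2 have nonzero weight after conditioning:
  (Y=0, Z=1, W=3, X=4) weight 1/160
  (Y=1, Z=0, W=3, X=5) weight 2/55
Group by Z:
  weight(Z=0) = 2/55
  weight(Z=1) = 1/160
Total weight = 2/55 + 1/160 = 15/352
P(Z=0 | obs) = 2/55 / 15/352 = 64/75
P(Z=1 | obs) = 1/160 / 15/352 = 11/75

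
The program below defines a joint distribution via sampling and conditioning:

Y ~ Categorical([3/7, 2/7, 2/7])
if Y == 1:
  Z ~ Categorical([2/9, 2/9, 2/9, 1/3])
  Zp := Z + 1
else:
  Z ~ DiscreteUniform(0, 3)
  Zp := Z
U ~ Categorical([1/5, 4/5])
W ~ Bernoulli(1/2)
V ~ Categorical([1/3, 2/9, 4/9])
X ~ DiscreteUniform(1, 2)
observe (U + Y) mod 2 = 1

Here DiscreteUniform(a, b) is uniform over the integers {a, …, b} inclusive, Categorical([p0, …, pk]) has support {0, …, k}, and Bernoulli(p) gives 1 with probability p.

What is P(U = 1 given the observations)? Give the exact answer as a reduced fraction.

P(U = 1 | obs) = 10/11

Enumerate traces; 144 have nonzero weight after conditioning:
  (Y=0, Z=0, U=1, W=0, V=0, X=1) weight 1/140
  (Y=0, Z=0, U=1, W=0, V=0, X=2) weight 1/140
  (Y=0, Z=0, U=1, W=0, V=1, X=1) weight 1/210
  (Y=0, Z=0, U=1, W=0, V=1, X=2) weight 1/210
  (Y=0, Z=0, U=1, W=0, V=2, X=1) weight 1/105
  (Y=0, Z=0, U=1, W=0, V=2, X=2) weight 1/105
  (Y=0, Z=0, U=1, W=1, V=0, X=1) weight 1/140
  (Y=0, Z=0, U=1, W=1, V=0, X=2) weight 1/140
  (Y=1, Z=0, U=0, W=0, V=0, X=1) weight 1/945
  … 135 more
Group by U:
  weight(U=0) = 2/35
  weight(U=1) = 4/7
Total weight = 2/35 + 4/7 = 22/35
P(U=0 | obs) = 2/35 / 22/35 = 1/11
P(U=1 | obs) = 4/7 / 22/35 = 10/11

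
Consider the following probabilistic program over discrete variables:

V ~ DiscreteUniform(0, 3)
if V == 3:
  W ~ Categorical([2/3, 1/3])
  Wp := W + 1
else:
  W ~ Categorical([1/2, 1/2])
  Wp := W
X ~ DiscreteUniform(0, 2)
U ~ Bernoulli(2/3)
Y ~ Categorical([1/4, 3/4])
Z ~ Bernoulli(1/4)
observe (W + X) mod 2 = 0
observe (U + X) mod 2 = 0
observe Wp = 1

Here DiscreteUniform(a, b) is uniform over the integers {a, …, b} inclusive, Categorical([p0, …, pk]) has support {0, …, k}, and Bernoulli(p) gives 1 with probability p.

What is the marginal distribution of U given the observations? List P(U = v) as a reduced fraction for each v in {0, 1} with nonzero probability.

Enumerate traces; 20 have nonzero weight after conditioning:
  (V=0, W=1, X=1, U=1, Y=0, Z=0) weight 1/192
  (V=0, W=1, X=1, U=1, Y=0, Z=1) weight 1/576
  (V=0, W=1, X=1, U=1, Y=1, Z=0) weight 1/64
  (V=0, W=1, X=1, U=1, Y=1, Z=1) weight 1/192
  (V=1, W=1, X=1, U=1, Y=0, Z=0) weight 1/192
  (V=1, W=1, X=1, U=1, Y=0, Z=1) weight 1/576
  (V=1, W=1, X=1, U=1, Y=1, Z=0) weight 1/64
  (V=1, W=1, X=1, U=1, Y=1, Z=1) weight 1/192
  (V=3, W=0, X=0, U=0, Y=0, Z=0) weight 1/288
  … 11 more
Group by U:
  weight(U=0) = 1/27
  weight(U=1) = 1/12
Total weight = 1/27 + 1/12 = 13/108
P(U=0 | obs) = 1/27 / 13/108 = 4/13
P(U=1 | obs) = 1/12 / 13/108 = 9/13

P(U=0) = 4/13, P(U=1) = 9/13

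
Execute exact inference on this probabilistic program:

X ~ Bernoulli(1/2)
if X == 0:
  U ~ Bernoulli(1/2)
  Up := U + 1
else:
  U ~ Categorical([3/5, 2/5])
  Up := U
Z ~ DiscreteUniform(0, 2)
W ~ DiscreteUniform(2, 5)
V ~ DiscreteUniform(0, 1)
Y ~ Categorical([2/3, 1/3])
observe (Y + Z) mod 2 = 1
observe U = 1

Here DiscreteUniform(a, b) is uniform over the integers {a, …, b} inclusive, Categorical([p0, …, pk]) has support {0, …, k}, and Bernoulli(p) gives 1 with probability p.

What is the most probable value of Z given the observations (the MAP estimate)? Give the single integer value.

Enumerate traces; 48 have nonzero weight after conditioning:
  (X=0, U=1, Z=0, W=2, V=0, Y=1) weight 1/288
  (X=0, U=1, Z=0, W=2, V=1, Y=1) weight 1/288
  (X=0, U=1, Z=0, W=3, V=0, Y=1) weight 1/288
  (X=0, U=1, Z=0, W=3, V=1, Y=1) weight 1/288
  (X=0, U=1, Z=0, W=4, V=0, Y=1) weight 1/288
  (X=0, U=1, Z=0, W=4, V=1, Y=1) weight 1/288
  (X=0, U=1, Z=0, W=5, V=0, Y=1) weight 1/288
  (X=0, U=1, Z=0, W=5, V=1, Y=1) weight 1/288
  (X=0, U=1, Z=1, W=2, V=0, Y=0) weight 1/144
  (X=0, U=1, Z=2, W=2, V=0, Y=1) weight 1/288
  … 38 more
Group by Z:
  weight(Z=0) = 1/20
  weight(Z=1) = 1/10
  weight(Z=2) = 1/20
Total weight = 1/20 + 1/10 + 1/20 = 1/5
P(Z=0 | obs) = 1/20 / 1/5 = 1/4
P(Z=1 | obs) = 1/10 / 1/5 = 1/2
P(Z=2 | obs) = 1/20 / 1/5 = 1/4
argmax = 1

argmax_v P(Z = v | obs) = 1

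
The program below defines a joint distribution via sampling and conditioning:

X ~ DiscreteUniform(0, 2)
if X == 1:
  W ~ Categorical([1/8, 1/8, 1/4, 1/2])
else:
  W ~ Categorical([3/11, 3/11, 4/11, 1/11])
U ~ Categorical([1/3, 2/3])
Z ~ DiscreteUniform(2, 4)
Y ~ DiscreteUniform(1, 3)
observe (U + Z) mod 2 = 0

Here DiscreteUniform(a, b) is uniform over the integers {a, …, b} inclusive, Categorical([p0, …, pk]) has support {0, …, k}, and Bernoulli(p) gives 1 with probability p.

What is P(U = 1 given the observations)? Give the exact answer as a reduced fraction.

Enumerate traces; 108 have nonzero weight after conditioning:
  (X=0, W=0, U=0, Z=2, Y=1) weight 1/297
  (X=0, W=0, U=0, Z=2, Y=2) weight 1/297
  (X=0, W=0, U=0, Z=2, Y=3) weight 1/297
  (X=0, W=0, U=0, Z=4, Y=1) weight 1/297
  (X=0, W=0, U=0, Z=4, Y=2) weight 1/297
  (X=0, W=0, U=0, Z=4, Y=3) weight 1/297
  (X=0, W=0, U=1, Z=3, Y=1) weight 2/297
  (X=0, W=0, U=1, Z=3, Y=2) weight 2/297
  … 100 more
Group by U:
  weight(U=0) = 2/9
  weight(U=1) = 2/9
Total weight = 2/9 + 2/9 = 4/9
P(U=0 | obs) = 2/9 / 4/9 = 1/2
P(U=1 | obs) = 2/9 / 4/9 = 1/2

P(U = 1 | obs) = 1/2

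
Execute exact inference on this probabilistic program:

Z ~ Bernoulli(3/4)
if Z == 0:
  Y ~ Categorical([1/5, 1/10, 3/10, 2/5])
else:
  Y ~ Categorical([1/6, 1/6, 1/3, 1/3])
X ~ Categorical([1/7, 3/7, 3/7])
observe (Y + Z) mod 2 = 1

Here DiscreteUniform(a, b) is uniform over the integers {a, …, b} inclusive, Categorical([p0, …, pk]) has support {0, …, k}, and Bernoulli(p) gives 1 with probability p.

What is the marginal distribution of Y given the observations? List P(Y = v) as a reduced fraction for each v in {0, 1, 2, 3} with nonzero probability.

P(Y=0) = 1/4, P(Y=1) = 1/20, P(Y=2) = 1/2, P(Y=3) = 1/5

Enumerate traces; 12 have nonzero weight after conditioning:
  (Z=0, Y=1, X=0) weight 1/280
  (Z=0, Y=1, X=1) weight 3/280
  (Z=0, Y=1, X=2) weight 3/280
  (Z=0, Y=3, X=0) weight 1/70
  (Z=0, Y=3, X=1) weight 3/70
  (Z=0, Y=3, X=2) weight 3/70
  (Z=1, Y=0, X=0) weight 1/56
  (Z=1, Y=0, X=1) weight 3/56
  (Z=1, Y=2, X=0) weight 1/28
  … 3 more
Group by Y:
  weight(Y=0) = 1/8
  weight(Y=1) = 1/40
  weight(Y=2) = 1/4
  weight(Y=3) = 1/10
Total weight = 1/8 + 1/40 + 1/4 + 1/10 = 1/2
P(Y=0 | obs) = 1/8 / 1/2 = 1/4
P(Y=1 | obs) = 1/40 / 1/2 = 1/20
P(Y=2 | obs) = 1/4 / 1/2 = 1/2
P(Y=3 | obs) = 1/10 / 1/2 = 1/5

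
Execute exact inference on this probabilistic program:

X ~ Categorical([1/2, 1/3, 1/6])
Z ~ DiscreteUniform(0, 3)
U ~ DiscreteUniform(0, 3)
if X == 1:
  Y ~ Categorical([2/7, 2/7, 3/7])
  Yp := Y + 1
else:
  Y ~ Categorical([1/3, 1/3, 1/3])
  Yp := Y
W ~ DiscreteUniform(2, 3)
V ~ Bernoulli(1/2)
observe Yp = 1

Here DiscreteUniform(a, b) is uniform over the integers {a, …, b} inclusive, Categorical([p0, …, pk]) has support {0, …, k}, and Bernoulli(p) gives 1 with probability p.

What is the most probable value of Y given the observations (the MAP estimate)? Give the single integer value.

argmax_v P(Y = v | obs) = 1

Enumerate traces; 192 have nonzero weight after conditioning:
  (X=0, Z=0, U=0, Y=1, W=2, V=0) weight 1/384
  (X=0, Z=0, U=0, Y=1, W=2, V=1) weight 1/384
  (X=0, Z=0, U=0, Y=1, W=3, V=0) weight 1/384
  (X=0, Z=0, U=0, Y=1, W=3, V=1) weight 1/384
  (X=0, Z=0, U=1, Y=1, W=2, V=0) weight 1/384
  (X=0, Z=0, U=1, Y=1, W=2, V=1) weight 1/384
  (X=0, Z=0, U=1, Y=1, W=3, V=0) weight 1/384
  (X=0, Z=0, U=1, Y=1, W=3, V=1) weight 1/384
  (X=1, Z=0, U=0, Y=0, W=2, V=0) weight 1/672
  … 183 more
Group by Y:
  weight(Y=0) = 2/21
  weight(Y=1) = 2/9
Total weight = 2/21 + 2/9 = 20/63
P(Y=0 | obs) = 2/21 / 20/63 = 3/10
P(Y=1 | obs) = 2/9 / 20/63 = 7/10
argmax = 1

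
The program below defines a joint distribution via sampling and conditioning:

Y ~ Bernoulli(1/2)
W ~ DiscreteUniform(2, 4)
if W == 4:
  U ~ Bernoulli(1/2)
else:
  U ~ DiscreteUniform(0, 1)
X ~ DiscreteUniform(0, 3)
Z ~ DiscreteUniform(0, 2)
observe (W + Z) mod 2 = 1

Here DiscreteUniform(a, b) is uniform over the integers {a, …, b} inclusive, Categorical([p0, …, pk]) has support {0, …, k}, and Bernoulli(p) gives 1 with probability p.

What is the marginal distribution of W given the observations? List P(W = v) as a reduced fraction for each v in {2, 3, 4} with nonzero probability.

P(W=2) = 1/4, P(W=3) = 1/2, P(W=4) = 1/4

Enumerate traces; 64 have nonzero weight after conditioning:
  (Y=0, W=2, U=0, X=0, Z=1) weight 1/144
  (Y=0, W=2, U=0, X=1, Z=1) weight 1/144
  (Y=0, W=2, U=0, X=2, Z=1) weight 1/144
  (Y=0, W=2, U=0, X=3, Z=1) weight 1/144
  (Y=0, W=2, U=1, X=0, Z=1) weight 1/144
  (Y=0, W=2, U=1, X=1, Z=1) weight 1/144
  (Y=0, W=2, U=1, X=2, Z=1) weight 1/144
  (Y=0, W=2, U=1, X=3, Z=1) weight 1/144
  (Y=0, W=3, U=0, X=0, Z=0) weight 1/144
  (Y=0, W=4, U=0, X=0, Z=1) weight 1/144
  … 54 more
Group by W:
  weight(W=2) = 1/9
  weight(W=3) = 2/9
  weight(W=4) = 1/9
Total weight = 1/9 + 2/9 + 1/9 = 4/9
P(W=2 | obs) = 1/9 / 4/9 = 1/4
P(W=3 | obs) = 2/9 / 4/9 = 1/2
P(W=4 | obs) = 1/9 / 4/9 = 1/4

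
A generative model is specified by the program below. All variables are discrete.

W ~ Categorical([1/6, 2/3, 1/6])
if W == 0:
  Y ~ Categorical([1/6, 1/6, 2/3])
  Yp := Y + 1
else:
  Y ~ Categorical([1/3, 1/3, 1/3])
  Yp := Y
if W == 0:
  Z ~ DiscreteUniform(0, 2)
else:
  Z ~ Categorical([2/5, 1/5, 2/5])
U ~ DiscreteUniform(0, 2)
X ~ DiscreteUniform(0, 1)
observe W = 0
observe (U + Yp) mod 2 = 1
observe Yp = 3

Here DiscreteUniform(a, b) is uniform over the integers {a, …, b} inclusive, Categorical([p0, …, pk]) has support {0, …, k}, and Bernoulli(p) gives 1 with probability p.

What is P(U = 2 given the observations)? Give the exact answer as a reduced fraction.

Enumerate traces; 12 have nonzero weight after conditioning:
  (W=0, Y=2, Z=0, U=0, X=0) weight 1/162
  (W=0, Y=2, Z=0, U=0, X=1) weight 1/162
  (W=0, Y=2, Z=0, U=2, X=0) weight 1/162
  (W=0, Y=2, Z=0, U=2, X=1) weight 1/162
  (W=0, Y=2, Z=1, U=0, X=0) weight 1/162
  (W=0, Y=2, Z=1, U=0, X=1) weight 1/162
  (W=0, Y=2, Z=1, U=2, X=0) weight 1/162
  (W=0, Y=2, Z=1, U=2, X=1) weight 1/162
  … 4 more
Group by U:
  weight(U=0) = 1/27
  weight(U=2) = 1/27
Total weight = 1/27 + 1/27 = 2/27
P(U=0 | obs) = 1/27 / 2/27 = 1/2
P(U=2 | obs) = 1/27 / 2/27 = 1/2

P(U = 2 | obs) = 1/2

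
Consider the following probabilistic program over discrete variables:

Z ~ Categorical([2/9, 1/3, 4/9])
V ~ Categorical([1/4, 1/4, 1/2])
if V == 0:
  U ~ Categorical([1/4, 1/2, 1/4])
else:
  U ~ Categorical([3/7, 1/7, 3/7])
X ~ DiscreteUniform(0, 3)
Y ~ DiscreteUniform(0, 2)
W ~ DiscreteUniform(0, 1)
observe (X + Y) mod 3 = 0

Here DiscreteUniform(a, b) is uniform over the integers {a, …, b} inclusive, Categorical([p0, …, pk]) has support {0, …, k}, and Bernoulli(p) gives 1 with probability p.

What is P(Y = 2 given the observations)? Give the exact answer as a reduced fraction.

Enumerate traces; 216 have nonzero weight after conditioning:
  (Z=0, V=0, U=0, X=0, Y=0, W=0) weight 1/1728
  (Z=0, V=0, U=0, X=0, Y=0, W=1) weight 1/1728
  (Z=0, V=0, U=0, X=1, Y=2, W=0) weight 1/1728
  (Z=0, V=0, U=0, X=1, Y=2, W=1) weight 1/1728
  (Z=0, V=0, U=0, X=2, Y=1, W=0) weight 1/1728
  (Z=0, V=0, U=0, X=2, Y=1, W=1) weight 1/1728
  (Z=0, V=0, U=0, X=3, Y=0, W=0) weight 1/1728
  (Z=0, V=0, U=0, X=3, Y=0, W=1) weight 1/1728
  … 208 more
Group by Y:
  weight(Y=0) = 1/6
  weight(Y=1) = 1/12
  weight(Y=2) = 1/12
Total weight = 1/6 + 1/12 + 1/12 = 1/3
P(Y=0 | obs) = 1/6 / 1/3 = 1/2
P(Y=1 | obs) = 1/12 / 1/3 = 1/4
P(Y=2 | obs) = 1/12 / 1/3 = 1/4

P(Y = 2 | obs) = 1/4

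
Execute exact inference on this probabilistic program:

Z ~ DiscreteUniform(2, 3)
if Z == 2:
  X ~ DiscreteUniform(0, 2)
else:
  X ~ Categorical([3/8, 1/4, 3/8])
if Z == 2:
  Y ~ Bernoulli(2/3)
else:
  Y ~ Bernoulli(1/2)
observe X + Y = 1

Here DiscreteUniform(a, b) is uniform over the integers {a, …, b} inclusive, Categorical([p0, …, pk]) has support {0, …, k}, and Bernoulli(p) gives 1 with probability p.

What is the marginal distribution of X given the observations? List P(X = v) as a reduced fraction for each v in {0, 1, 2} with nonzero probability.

P(X=0) = 59/93, P(X=1) = 34/93

Enumerate traces; 4 have nonzero weight after conditioning:
  (Z=2, X=0, Y=1) weight 1/9
  (Z=2, X=1, Y=0) weight 1/18
  (Z=3, X=0, Y=1) weight 3/32
  (Z=3, X=1, Y=0) weight 1/16
Group by X:
  weight(X=0) = 59/288
  weight(X=1) = 17/144
Total weight = 59/288 + 17/144 = 31/96
P(X=0 | obs) = 59/288 / 31/96 = 59/93
P(X=1 | obs) = 17/144 / 31/96 = 34/93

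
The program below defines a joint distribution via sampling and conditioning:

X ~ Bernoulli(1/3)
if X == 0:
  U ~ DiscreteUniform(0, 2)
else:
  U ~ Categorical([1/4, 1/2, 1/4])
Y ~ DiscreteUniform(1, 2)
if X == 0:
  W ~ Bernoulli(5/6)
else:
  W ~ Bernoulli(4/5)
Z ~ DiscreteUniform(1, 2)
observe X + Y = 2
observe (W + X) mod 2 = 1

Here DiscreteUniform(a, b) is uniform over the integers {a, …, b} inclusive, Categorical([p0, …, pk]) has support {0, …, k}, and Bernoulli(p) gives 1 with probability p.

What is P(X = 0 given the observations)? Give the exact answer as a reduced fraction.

Enumerate traces; 12 have nonzero weight after conditioning:
  (X=0, U=0, Y=2, W=1, Z=1) weight 5/108
  (X=0, U=0, Y=2, W=1, Z=2) weight 5/108
  (X=0, U=1, Y=2, W=1, Z=1) weight 5/108
  (X=0, U=1, Y=2, W=1, Z=2) weight 5/108
  (X=0, U=2, Y=2, W=1, Z=1) weight 5/108
  (X=0, U=2, Y=2, W=1, Z=2) weight 5/108
  (X=1, U=0, Y=1, W=0, Z=1) weight 1/240
  (X=1, U=0, Y=1, W=0, Z=2) weight 1/240
  … 4 more
Group by X:
  weight(X=0) = 5/18
  weight(X=1) = 1/30
Total weight = 5/18 + 1/30 = 14/45
P(X=0 | obs) = 5/18 / 14/45 = 25/28
P(X=1 | obs) = 1/30 / 14/45 = 3/28

P(X = 0 | obs) = 25/28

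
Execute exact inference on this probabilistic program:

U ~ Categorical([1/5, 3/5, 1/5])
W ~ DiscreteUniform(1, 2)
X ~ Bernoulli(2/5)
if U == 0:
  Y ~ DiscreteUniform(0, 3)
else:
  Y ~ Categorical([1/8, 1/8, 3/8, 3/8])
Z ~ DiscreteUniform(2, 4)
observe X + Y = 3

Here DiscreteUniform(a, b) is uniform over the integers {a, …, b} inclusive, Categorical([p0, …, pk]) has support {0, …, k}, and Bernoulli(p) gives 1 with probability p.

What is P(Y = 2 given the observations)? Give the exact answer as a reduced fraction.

Enumerate traces; 36 have nonzero weight after conditioning:
  (U=0, W=1, X=0, Y=3, Z=2) weight 1/200
  (U=0, W=1, X=0, Y=3, Z=3) weight 1/200
  (U=0, W=1, X=0, Y=3, Z=4) weight 1/200
  (U=0, W=1, X=1, Y=2, Z=2) weight 1/300
  (U=0, W=1, X=1, Y=2, Z=3) weight 1/300
  (U=0, W=1, X=1, Y=2, Z=4) weight 1/300
  (U=0, W=2, X=0, Y=3, Z=2) weight 1/200
  (U=0, W=2, X=0, Y=3, Z=3) weight 1/200
  … 28 more
Group by Y:
  weight(Y=2) = 7/50
  weight(Y=3) = 21/100
Total weight = 7/50 + 21/100 = 7/20
P(Y=2 | obs) = 7/50 / 7/20 = 2/5
P(Y=3 | obs) = 21/100 / 7/20 = 3/5

P(Y = 2 | obs) = 2/5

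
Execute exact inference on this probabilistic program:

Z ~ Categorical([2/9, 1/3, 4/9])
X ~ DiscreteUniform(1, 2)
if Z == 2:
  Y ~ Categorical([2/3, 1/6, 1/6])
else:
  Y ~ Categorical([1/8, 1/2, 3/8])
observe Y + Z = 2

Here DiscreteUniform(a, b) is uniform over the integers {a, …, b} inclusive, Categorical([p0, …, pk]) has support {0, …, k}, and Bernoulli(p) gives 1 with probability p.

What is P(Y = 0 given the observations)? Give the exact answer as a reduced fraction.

P(Y = 0 | obs) = 32/59

Enumerate traces; 6 have nonzero weight after conditioning:
  (Z=0, X=1, Y=2) weight 1/24
  (Z=0, X=2, Y=2) weight 1/24
  (Z=1, X=1, Y=1) weight 1/12
  (Z=1, X=2, Y=1) weight 1/12
  (Z=2, X=1, Y=0) weight 4/27
  (Z=2, X=2, Y=0) weight 4/27
Group by Y:
  weight(Y=0) = 8/27
  weight(Y=1) = 1/6
  weight(Y=2) = 1/12
Total weight = 8/27 + 1/6 + 1/12 = 59/108
P(Y=0 | obs) = 8/27 / 59/108 = 32/59
P(Y=1 | obs) = 1/6 / 59/108 = 18/59
P(Y=2 | obs) = 1/12 / 59/108 = 9/59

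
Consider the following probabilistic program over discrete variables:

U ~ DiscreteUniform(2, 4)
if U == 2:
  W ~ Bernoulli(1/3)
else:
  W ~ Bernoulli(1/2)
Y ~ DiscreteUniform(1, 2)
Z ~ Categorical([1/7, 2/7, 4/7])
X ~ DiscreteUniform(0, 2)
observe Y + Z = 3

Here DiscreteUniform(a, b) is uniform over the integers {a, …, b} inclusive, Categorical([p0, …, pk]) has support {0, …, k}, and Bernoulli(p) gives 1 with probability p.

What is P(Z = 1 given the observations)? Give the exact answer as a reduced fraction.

P(Z = 1 | obs) = 1/3

Enumerate traces; 36 have nonzero weight after conditioning:
  (U=2, W=0, Y=1, Z=2, X=0) weight 4/189
  (U=2, W=0, Y=1, Z=2, X=1) weight 4/189
  (U=2, W=0, Y=1, Z=2, X=2) weight 4/189
  (U=2, W=0, Y=2, Z=1, X=0) weight 2/189
  (U=2, W=0, Y=2, Z=1, X=1) weight 2/189
  (U=2, W=0, Y=2, Z=1, X=2) weight 2/189
  (U=2, W=1, Y=1, Z=2, X=0) weight 2/189
  (U=2, W=1, Y=1, Z=2, X=1) weight 2/189
  … 28 more
Group by Z:
  weight(Z=1) = 1/7
  weight(Z=2) = 2/7
Total weight = 1/7 + 2/7 = 3/7
P(Z=1 | obs) = 1/7 / 3/7 = 1/3
P(Z=2 | obs) = 2/7 / 3/7 = 2/3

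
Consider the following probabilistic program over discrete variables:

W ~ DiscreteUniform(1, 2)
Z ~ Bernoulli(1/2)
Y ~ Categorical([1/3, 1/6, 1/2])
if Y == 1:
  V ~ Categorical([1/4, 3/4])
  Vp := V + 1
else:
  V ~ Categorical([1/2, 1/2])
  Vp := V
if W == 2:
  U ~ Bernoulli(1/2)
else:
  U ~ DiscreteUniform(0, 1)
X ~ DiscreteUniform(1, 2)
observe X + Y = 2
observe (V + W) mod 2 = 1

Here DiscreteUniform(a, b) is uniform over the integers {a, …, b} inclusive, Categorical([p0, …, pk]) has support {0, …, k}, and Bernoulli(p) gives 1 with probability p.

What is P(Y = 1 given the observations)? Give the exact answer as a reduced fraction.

P(Y = 1 | obs) = 1/3

Enumerate traces; 16 have nonzero weight after conditioning:
  (W=1, Z=0, Y=0, V=0, U=0, X=2) weight 1/96
  (W=1, Z=0, Y=0, V=0, U=1, X=2) weight 1/96
  (W=1, Z=0, Y=1, V=0, U=0, X=1) weight 1/384
  (W=1, Z=0, Y=1, V=0, U=1, X=1) weight 1/384
  (W=1, Z=1, Y=0, V=0, U=0, X=2) weight 1/96
  (W=1, Z=1, Y=0, V=0, U=1, X=2) weight 1/96
  (W=1, Z=1, Y=1, V=0, U=0, X=1) weight 1/384
  (W=1, Z=1, Y=1, V=0, U=1, X=1) weight 1/384
  … 8 more
Group by Y:
  weight(Y=0) = 1/12
  weight(Y=1) = 1/24
Total weight = 1/12 + 1/24 = 1/8
P(Y=0 | obs) = 1/12 / 1/8 = 2/3
P(Y=1 | obs) = 1/24 / 1/8 = 1/3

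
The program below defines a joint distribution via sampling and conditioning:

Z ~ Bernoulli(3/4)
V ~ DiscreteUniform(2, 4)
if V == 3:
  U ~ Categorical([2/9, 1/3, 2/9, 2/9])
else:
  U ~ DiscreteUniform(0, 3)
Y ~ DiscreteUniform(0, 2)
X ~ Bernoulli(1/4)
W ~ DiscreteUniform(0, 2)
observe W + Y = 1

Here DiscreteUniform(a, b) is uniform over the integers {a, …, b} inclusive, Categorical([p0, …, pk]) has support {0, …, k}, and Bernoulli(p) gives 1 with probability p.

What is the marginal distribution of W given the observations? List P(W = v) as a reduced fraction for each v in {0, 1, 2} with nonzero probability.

P(W=0) = 1/2, P(W=1) = 1/2

Enumerate traces; 96 have nonzero weight after conditioning:
  (Z=0, V=2, U=0, Y=0, X=0, W=1) weight 1/576
  (Z=0, V=2, U=0, Y=0, X=1, W=1) weight 1/1728
  (Z=0, V=2, U=0, Y=1, X=0, W=0) weight 1/576
  (Z=0, V=2, U=0, Y=1, X=1, W=0) weight 1/1728
  (Z=0, V=2, U=1, Y=0, X=0, W=1) weight 1/576
  (Z=0, V=2, U=1, Y=0, X=1, W=1) weight 1/1728
  (Z=0, V=2, U=1, Y=1, X=0, W=0) weight 1/576
  (Z=0, V=2, U=1, Y=1, X=1, W=0) weight 1/1728
  … 88 more
Group by W:
  weight(W=0) = 1/9
  weight(W=1) = 1/9
Total weight = 1/9 + 1/9 = 2/9
P(W=0 | obs) = 1/9 / 2/9 = 1/2
P(W=1 | obs) = 1/9 / 2/9 = 1/2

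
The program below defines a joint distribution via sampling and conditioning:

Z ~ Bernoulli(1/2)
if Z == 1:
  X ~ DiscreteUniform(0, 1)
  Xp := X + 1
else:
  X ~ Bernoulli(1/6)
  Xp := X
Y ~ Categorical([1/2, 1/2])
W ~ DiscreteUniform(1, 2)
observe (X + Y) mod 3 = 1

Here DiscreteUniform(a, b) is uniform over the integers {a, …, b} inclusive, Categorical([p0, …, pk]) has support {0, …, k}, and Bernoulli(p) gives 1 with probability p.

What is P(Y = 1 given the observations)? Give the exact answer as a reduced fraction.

Enumerate traces; 8 have nonzero weight after conditioning:
  (Z=0, X=0, Y=1, W=1) weight 5/48
  (Z=0, X=0, Y=1, W=2) weight 5/48
  (Z=0, X=1, Y=0, W=1) weight 1/48
  (Z=0, X=1, Y=0, W=2) weight 1/48
  (Z=1, X=0, Y=1, W=1) weight 1/16
  (Z=1, X=0, Y=1, W=2) weight 1/16
  (Z=1, X=1, Y=0, W=1) weight 1/16
  (Z=1, X=1, Y=0, W=2) weight 1/16
Group by Y:
  weight(Y=0) = 1/6
  weight(Y=1) = 1/3
Total weight = 1/6 + 1/3 = 1/2
P(Y=0 | obs) = 1/6 / 1/2 = 1/3
P(Y=1 | obs) = 1/3 / 1/2 = 2/3

P(Y = 1 | obs) = 2/3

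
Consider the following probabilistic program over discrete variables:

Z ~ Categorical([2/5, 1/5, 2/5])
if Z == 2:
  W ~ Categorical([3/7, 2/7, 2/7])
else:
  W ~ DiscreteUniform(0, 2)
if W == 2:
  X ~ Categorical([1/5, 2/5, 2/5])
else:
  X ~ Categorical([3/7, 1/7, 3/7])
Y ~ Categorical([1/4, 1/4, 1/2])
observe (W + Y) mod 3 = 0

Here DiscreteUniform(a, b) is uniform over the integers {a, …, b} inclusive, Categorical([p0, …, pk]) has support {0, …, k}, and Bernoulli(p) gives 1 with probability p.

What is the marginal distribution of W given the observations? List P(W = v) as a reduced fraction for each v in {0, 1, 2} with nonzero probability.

Enumerate traces; 27 have nonzero weight after conditioning:
  (Z=0, W=0, X=0, Y=0) weight 1/70
  (Z=0, W=0, X=1, Y=0) weight 1/210
  (Z=0, W=0, X=2, Y=0) weight 1/70
  (Z=0, W=1, X=0, Y=2) weight 1/35
  (Z=0, W=1, X=1, Y=2) weight 1/105
  (Z=0, W=1, X=2, Y=2) weight 1/35
  (Z=0, W=2, X=0, Y=1) weight 1/150
  (Z=0, W=2, X=1, Y=1) weight 1/75
  … 19 more
Group by W:
  weight(W=0) = 13/140
  weight(W=1) = 11/70
  weight(W=2) = 11/140
Total weight = 13/140 + 11/70 + 11/140 = 23/70
P(W=0 | obs) = 13/140 / 23/70 = 13/46
P(W=1 | obs) = 11/70 / 23/70 = 11/23
P(W=2 | obs) = 11/140 / 23/70 = 11/46

P(W=0) = 13/46, P(W=1) = 11/23, P(W=2) = 11/46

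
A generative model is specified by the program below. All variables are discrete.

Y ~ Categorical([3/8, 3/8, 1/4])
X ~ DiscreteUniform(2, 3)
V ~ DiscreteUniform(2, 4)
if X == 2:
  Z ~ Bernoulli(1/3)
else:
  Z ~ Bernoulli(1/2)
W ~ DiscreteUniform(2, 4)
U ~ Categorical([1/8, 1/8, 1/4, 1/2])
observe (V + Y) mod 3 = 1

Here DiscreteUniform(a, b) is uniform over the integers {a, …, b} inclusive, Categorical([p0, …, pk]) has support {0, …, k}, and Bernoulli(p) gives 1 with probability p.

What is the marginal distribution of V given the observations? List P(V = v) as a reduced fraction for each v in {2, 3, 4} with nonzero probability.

Enumerate traces; 144 have nonzero weight after conditioning:
  (Y=0, X=2, V=4, Z=0, W=2, U=0) weight 1/576
  (Y=0, X=2, V=4, Z=0, W=2, U=1) weight 1/576
  (Y=0, X=2, V=4, Z=0, W=2, U=2) weight 1/288
  (Y=0, X=2, V=4, Z=0, W=2, U=3) weight 1/144
  (Y=0, X=2, V=4, Z=0, W=3, U=0) weight 1/576
  (Y=0, X=2, V=4, Z=0, W=3, U=1) weight 1/576
  (Y=0, X=2, V=4, Z=0, W=3, U=2) weight 1/288
  (Y=0, X=2, V=4, Z=0, W=3, U=3) weight 1/144
  (Y=1, X=2, V=3, Z=0, W=2, U=0) weight 1/576
  (Y=2, X=2, V=2, Z=0, W=2, U=0) weight 1/864
  … 134 more
Group by V:
  weight(V=2) = 1/12
  weight(V=3) = 1/8
  weight(V=4) = 1/8
Total weight = 1/12 + 1/8 + 1/8 = 1/3
P(V=2 | obs) = 1/12 / 1/3 = 1/4
P(V=3 | obs) = 1/8 / 1/3 = 3/8
P(V=4 | obs) = 1/8 / 1/3 = 3/8

P(V=2) = 1/4, P(V=3) = 3/8, P(V=4) = 3/8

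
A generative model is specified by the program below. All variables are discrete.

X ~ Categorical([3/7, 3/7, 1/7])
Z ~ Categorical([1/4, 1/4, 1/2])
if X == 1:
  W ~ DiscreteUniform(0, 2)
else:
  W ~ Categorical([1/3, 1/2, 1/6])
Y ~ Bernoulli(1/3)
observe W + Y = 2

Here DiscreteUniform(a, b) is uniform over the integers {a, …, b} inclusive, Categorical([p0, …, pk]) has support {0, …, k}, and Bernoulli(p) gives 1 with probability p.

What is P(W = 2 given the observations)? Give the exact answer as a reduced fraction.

Enumerate traces; 18 have nonzero weight after conditioning:
  (X=0, Z=0, W=1, Y=1) weight 1/56
  (X=0, Z=0, W=2, Y=0) weight 1/84
  (X=0, Z=1, W=1, Y=1) weight 1/56
  (X=0, Z=1, W=2, Y=0) weight 1/84
  (X=0, Z=2, W=1, Y=1) weight 1/28
  (X=0, Z=2, W=2, Y=0) weight 1/42
  (X=1, Z=0, W=1, Y=1) weight 1/84
  (X=1, Z=0, W=2, Y=0) weight 1/42
  … 10 more
Group by W:
  weight(W=1) = 1/7
  weight(W=2) = 10/63
Total weight = 1/7 + 10/63 = 19/63
P(W=1 | obs) = 1/7 / 19/63 = 9/19
P(W=2 | obs) = 10/63 / 19/63 = 10/19

P(W = 2 | obs) = 10/19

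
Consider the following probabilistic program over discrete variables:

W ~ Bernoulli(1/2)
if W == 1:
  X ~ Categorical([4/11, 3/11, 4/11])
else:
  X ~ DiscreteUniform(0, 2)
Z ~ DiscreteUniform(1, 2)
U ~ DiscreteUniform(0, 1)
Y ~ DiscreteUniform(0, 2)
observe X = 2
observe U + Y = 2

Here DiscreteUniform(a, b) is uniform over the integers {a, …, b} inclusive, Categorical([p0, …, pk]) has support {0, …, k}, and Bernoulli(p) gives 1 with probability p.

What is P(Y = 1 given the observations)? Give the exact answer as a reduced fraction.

P(Y = 1 | obs) = 1/2

Enumerate traces; 8 have nonzero weight after conditioning:
  (W=0, X=2, Z=1, U=0, Y=2) weight 1/72
  (W=0, X=2, Z=1, U=1, Y=1) weight 1/72
  (W=0, X=2, Z=2, U=0, Y=2) weight 1/72
  (W=0, X=2, Z=2, U=1, Y=1) weight 1/72
  (W=1, X=2, Z=1, U=0, Y=2) weight 1/66
  (W=1, X=2, Z=1, U=1, Y=1) weight 1/66
  (W=1, X=2, Z=2, U=0, Y=2) weight 1/66
  (W=1, X=2, Z=2, U=1, Y=1) weight 1/66
Group by Y:
  weight(Y=1) = 23/396
  weight(Y=2) = 23/396
Total weight = 23/396 + 23/396 = 23/198
P(Y=1 | obs) = 23/396 / 23/198 = 1/2
P(Y=2 | obs) = 23/396 / 23/198 = 1/2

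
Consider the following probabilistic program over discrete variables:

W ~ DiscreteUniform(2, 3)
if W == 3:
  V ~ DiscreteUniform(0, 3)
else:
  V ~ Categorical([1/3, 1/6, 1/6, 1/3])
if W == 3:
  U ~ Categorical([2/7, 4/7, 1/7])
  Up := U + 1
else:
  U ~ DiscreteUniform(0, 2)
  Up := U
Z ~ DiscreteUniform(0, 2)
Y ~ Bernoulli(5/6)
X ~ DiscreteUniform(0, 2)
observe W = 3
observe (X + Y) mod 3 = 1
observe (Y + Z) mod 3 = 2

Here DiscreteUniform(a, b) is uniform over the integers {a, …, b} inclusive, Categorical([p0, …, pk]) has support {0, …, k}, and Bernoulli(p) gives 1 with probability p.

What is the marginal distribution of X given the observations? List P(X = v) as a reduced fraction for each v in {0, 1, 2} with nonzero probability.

P(X=0) = 5/6, P(X=1) = 1/6

Enumerate traces; 24 have nonzero weight after conditioning:
  (W=3, V=0, U=0, Z=1, Y=1, X=0) weight 5/1512
  (W=3, V=0, U=0, Z=2, Y=0, X=1) weight 1/1512
  (W=3, V=0, U=1, Z=1, Y=1, X=0) weight 5/756
  (W=3, V=0, U=1, Z=2, Y=0, X=1) weight 1/756
  (W=3, V=0, U=2, Z=1, Y=1, X=0) weight 5/3024
  (W=3, V=0, U=2, Z=2, Y=0, X=1) weight 1/3024
  (W=3, V=1, U=0, Z=1, Y=1, X=0) weight 5/1512
  (W=3, V=1, U=0, Z=2, Y=0, X=1) weight 1/1512
  … 16 more
Group by X:
  weight(X=0) = 5/108
  weight(X=1) = 1/108
Total weight = 5/108 + 1/108 = 1/18
P(X=0 | obs) = 5/108 / 1/18 = 5/6
P(X=1 | obs) = 1/108 / 1/18 = 1/6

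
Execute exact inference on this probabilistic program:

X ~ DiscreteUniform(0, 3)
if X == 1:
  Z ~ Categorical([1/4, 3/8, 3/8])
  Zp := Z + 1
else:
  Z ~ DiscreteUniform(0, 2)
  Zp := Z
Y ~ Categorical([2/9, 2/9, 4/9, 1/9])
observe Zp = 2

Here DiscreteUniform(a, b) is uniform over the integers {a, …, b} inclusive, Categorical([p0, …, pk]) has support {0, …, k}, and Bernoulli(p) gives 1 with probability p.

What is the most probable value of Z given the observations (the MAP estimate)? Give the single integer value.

argmax_v P(Z = v | obs) = 2

Enumerate traces; 16 have nonzero weight after conditioning:
  (X=0, Z=2, Y=0) weight 1/54
  (X=0, Z=2, Y=1) weight 1/54
  (X=0, Z=2, Y=2) weight 1/27
  (X=0, Z=2, Y=3) weight 1/108
  (X=1, Z=1, Y=0) weight 1/48
  (X=1, Z=1, Y=1) weight 1/48
  (X=1, Z=1, Y=2) weight 1/24
  (X=1, Z=1, Y=3) weight 1/96
  … 8 more
Group by Z:
  weight(Z=1) = 3/32
  weight(Z=2) = 1/4
Total weight = 3/32 + 1/4 = 11/32
P(Z=1 | obs) = 3/32 / 11/32 = 3/11
P(Z=2 | obs) = 1/4 / 11/32 = 8/11
argmax = 2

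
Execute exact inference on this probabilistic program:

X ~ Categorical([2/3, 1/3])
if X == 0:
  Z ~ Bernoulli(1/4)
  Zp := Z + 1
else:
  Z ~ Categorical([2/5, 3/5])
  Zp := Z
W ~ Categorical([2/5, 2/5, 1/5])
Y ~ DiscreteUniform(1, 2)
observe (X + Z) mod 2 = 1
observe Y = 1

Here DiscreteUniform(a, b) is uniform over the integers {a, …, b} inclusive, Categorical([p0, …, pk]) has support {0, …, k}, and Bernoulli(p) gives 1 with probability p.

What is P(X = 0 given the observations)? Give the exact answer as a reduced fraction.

Enumerate traces; 6 have nonzero weight after conditioning:
  (X=0, Z=1, W=0, Y=1) weight 1/30
  (X=0, Z=1, W=1, Y=1) weight 1/30
  (X=0, Z=1, W=2, Y=1) weight 1/60
  (X=1, Z=0, W=0, Y=1) weight 2/75
  (X=1, Z=0, W=1, Y=1) weight 2/75
  (X=1, Z=0, W=2, Y=1) weight 1/75
Group by X:
  weight(X=0) = 1/12
  weight(X=1) = 1/15
Total weight = 1/12 + 1/15 = 3/20
P(X=0 | obs) = 1/12 / 3/20 = 5/9
P(X=1 | obs) = 1/15 / 3/20 = 4/9

P(X = 0 | obs) = 5/9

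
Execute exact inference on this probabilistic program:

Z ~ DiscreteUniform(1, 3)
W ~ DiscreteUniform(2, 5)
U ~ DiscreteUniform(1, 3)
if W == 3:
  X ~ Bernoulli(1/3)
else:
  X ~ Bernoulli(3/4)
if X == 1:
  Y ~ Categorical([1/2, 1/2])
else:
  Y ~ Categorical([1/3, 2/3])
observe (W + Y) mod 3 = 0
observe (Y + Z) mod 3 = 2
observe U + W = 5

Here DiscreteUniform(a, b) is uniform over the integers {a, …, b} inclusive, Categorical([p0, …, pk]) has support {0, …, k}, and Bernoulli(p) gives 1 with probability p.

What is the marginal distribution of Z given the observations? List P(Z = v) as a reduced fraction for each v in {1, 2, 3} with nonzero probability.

Enumerate traces; 4 have nonzero weight after conditioning:
  (Z=1, W=2, U=3, X=0, Y=1) weight 1/216
  (Z=1, W=2, U=3, X=1, Y=1) weight 1/96
  (Z=2, W=3, U=2, X=0, Y=0) weight 1/162
  (Z=2, W=3, U=2, X=1, Y=0) weight 1/216
Group by Z:
  weight(Z=1) = 13/864
  weight(Z=2) = 7/648
Total weight = 13/864 + 7/648 = 67/2592
P(Z=1 | obs) = 13/864 / 67/2592 = 39/67
P(Z=2 | obs) = 7/648 / 67/2592 = 28/67

P(Z=1) = 39/67, P(Z=2) = 28/67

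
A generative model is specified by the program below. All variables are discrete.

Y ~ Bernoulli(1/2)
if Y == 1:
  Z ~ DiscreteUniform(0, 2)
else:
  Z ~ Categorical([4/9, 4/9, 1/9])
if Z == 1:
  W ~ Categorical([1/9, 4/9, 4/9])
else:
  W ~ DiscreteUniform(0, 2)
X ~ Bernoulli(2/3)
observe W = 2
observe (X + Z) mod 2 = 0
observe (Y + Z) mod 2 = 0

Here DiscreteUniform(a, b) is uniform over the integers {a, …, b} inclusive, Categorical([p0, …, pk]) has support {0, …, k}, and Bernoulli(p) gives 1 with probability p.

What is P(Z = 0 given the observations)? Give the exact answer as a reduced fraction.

P(Z = 0 | obs) = 4/13

Enumerate traces; 3 have nonzero weight after conditioning:
  (Y=0, Z=0, W=2, X=0) weight 2/81
  (Y=0, Z=2, W=2, X=0) weight 1/162
  (Y=1, Z=1, W=2, X=1) weight 4/81
Group by Z:
  weight(Z=0) = 2/81
  weight(Z=1) = 4/81
  weight(Z=2) = 1/162
Total weight = 2/81 + 4/81 + 1/162 = 13/162
P(Z=0 | obs) = 2/81 / 13/162 = 4/13
P(Z=1 | obs) = 4/81 / 13/162 = 8/13
P(Z=2 | obs) = 1/162 / 13/162 = 1/13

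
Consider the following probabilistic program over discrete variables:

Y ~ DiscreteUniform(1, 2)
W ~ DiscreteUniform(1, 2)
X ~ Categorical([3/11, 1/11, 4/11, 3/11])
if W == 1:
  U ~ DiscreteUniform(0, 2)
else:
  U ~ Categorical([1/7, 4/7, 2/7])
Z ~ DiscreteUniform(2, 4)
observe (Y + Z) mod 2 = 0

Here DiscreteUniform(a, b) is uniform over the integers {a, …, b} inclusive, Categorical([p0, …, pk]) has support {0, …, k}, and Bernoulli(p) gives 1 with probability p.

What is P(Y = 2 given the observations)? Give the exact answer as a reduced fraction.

P(Y = 2 | obs) = 2/3

Enumerate traces; 72 have nonzero weight after conditioning:
  (Y=1, W=1, X=0, U=0, Z=3) weight 1/132
  (Y=1, W=1, X=0, U=1, Z=3) weight 1/132
  (Y=1, W=1, X=0, U=2, Z=3) weight 1/132
  (Y=1, W=1, X=1, U=0, Z=3) weight 1/396
  (Y=1, W=1, X=1, U=1, Z=3) weight 1/396
  (Y=1, W=1, X=1, U=2, Z=3) weight 1/396
  (Y=1, W=1, X=2, U=0, Z=3) weight 1/99
  (Y=1, W=1, X=2, U=1, Z=3) weight 1/99
  (Y=2, W=1, X=0, U=0, Z=2) weight 1/132
  … 63 more
Group by Y:
  weight(Y=1) = 1/6
  weight(Y=2) = 1/3
Total weight = 1/6 + 1/3 = 1/2
P(Y=1 | obs) = 1/6 / 1/2 = 1/3
P(Y=2 | obs) = 1/3 / 1/2 = 2/3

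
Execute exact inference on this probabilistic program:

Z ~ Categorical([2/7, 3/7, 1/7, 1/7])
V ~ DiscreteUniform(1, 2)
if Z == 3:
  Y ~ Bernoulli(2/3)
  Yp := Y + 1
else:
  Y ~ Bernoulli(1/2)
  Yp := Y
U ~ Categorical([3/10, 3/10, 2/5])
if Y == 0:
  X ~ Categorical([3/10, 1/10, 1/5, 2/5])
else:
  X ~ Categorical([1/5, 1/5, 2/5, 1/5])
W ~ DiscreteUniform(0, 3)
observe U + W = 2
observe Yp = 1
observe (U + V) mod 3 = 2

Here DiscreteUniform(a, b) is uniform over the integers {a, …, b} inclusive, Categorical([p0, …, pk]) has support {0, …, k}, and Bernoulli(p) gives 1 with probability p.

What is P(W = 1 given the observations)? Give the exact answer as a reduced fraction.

Enumerate traces; 32 have nonzero weight after conditioning:
  (Z=0, V=1, Y=1, U=1, X=0, W=1) weight 3/2800
  (Z=0, V=1, Y=1, U=1, X=1, W=1) weight 3/2800
  (Z=0, V=1, Y=1, U=1, X=2, W=1) weight 3/1400
  (Z=0, V=1, Y=1, U=1, X=3, W=1) weight 3/2800
  (Z=0, V=2, Y=1, U=0, X=0, W=2) weight 3/2800
  (Z=0, V=2, Y=1, U=0, X=1, W=2) weight 3/2800
  (Z=0, V=2, Y=1, U=0, X=2, W=2) weight 3/1400
  (Z=0, V=2, Y=1, U=0, X=3, W=2) weight 3/2800
  … 24 more
Group by W:
  weight(W=1) = 1/56
  weight(W=2) = 1/56
Total weight = 1/56 + 1/56 = 1/28
P(W=1 | obs) = 1/56 / 1/28 = 1/2
P(W=2 | obs) = 1/56 / 1/28 = 1/2

P(W = 1 | obs) = 1/2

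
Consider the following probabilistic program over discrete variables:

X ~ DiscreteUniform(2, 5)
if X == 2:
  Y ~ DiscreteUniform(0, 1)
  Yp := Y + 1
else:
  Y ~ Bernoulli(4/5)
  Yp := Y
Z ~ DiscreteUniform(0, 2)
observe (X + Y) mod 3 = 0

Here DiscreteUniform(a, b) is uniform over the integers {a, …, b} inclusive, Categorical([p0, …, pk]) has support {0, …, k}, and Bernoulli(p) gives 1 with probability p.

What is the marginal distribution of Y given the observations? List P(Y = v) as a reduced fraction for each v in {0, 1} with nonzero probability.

Enumerate traces; 9 have nonzero weight after conditioning:
  (X=2, Y=1, Z=0) weight 1/24
  (X=2, Y=1, Z=1) weight 1/24
  (X=2, Y=1, Z=2) weight 1/24
  (X=3, Y=0, Z=0) weight 1/60
  (X=3, Y=0, Z=1) weight 1/60
  (X=3, Y=0, Z=2) weight 1/60
  (X=5, Y=1, Z=0) weight 1/15
  (X=5, Y=1, Z=1) weight 1/15
  … 1 more
Group by Y:
  weight(Y=0) = 1/20
  weight(Y=1) = 13/40
Total weight = 1/20 + 13/40 = 3/8
P(Y=0 | obs) = 1/20 / 3/8 = 2/15
P(Y=1 | obs) = 13/40 / 3/8 = 13/15

P(Y=0) = 2/15, P(Y=1) = 13/15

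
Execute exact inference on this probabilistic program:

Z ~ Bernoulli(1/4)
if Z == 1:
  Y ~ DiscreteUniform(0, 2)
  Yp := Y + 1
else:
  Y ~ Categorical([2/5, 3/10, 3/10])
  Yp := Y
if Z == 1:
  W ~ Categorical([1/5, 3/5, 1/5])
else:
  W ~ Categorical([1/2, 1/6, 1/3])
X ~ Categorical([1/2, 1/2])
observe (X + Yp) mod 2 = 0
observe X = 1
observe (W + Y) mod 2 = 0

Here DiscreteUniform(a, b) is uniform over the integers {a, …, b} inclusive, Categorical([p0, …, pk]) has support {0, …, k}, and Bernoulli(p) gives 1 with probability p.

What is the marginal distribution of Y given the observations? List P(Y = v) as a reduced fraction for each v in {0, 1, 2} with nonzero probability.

P(Y=0) = 8/25, P(Y=1) = 9/25, P(Y=2) = 8/25

Enumerate traces; 5 have nonzero weight after conditioning:
  (Z=0, Y=1, W=1, X=1) weight 3/160
  (Z=1, Y=0, W=0, X=1) weight 1/120
  (Z=1, Y=0, W=2, X=1) weight 1/120
  (Z=1, Y=2, W=0, X=1) weight 1/120
  (Z=1, Y=2, W=2, X=1) weight 1/120
Group by Y:
  weight(Y=0) = 1/60
  weight(Y=1) = 3/160
  weight(Y=2) = 1/60
Total weight = 1/60 + 3/160 + 1/60 = 5/96
P(Y=0 | obs) = 1/60 / 5/96 = 8/25
P(Y=1 | obs) = 3/160 / 5/96 = 9/25
P(Y=2 | obs) = 1/60 / 5/96 = 8/25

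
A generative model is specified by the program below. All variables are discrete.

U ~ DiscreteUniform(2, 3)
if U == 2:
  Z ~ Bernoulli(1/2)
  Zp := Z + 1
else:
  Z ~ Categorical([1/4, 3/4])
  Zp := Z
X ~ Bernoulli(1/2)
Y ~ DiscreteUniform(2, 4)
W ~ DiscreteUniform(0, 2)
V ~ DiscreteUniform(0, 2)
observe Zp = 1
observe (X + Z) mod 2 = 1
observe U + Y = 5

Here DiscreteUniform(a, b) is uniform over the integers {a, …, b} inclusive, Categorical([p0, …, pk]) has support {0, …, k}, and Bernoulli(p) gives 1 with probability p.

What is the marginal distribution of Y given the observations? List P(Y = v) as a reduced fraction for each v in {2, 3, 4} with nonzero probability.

Enumerate traces; 18 have nonzero weight after conditioning:
  (U=2, Z=0, X=1, Y=3, W=0, V=0) weight 1/216
  (U=2, Z=0, X=1, Y=3, W=0, V=1) weight 1/216
  (U=2, Z=0, X=1, Y=3, W=0, V=2) weight 1/216
  (U=2, Z=0, X=1, Y=3, W=1, V=0) weight 1/216
  (U=2, Z=0, X=1, Y=3, W=1, V=1) weight 1/216
  (U=2, Z=0, X=1, Y=3, W=1, V=2) weight 1/216
  (U=2, Z=0, X=1, Y=3, W=2, V=0) weight 1/216
  (U=2, Z=0, X=1, Y=3, W=2, V=1) weight 1/216
  (U=3, Z=1, X=0, Y=2, W=0, V=0) weight 1/144
  … 9 more
Group by Y:
  weight(Y=2) = 1/16
  weight(Y=3) = 1/24
Total weight = 1/16 + 1/24 = 5/48
P(Y=2 | obs) = 1/16 / 5/48 = 3/5
P(Y=3 | obs) = 1/24 / 5/48 = 2/5

P(Y=2) = 3/5, P(Y=3) = 2/5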